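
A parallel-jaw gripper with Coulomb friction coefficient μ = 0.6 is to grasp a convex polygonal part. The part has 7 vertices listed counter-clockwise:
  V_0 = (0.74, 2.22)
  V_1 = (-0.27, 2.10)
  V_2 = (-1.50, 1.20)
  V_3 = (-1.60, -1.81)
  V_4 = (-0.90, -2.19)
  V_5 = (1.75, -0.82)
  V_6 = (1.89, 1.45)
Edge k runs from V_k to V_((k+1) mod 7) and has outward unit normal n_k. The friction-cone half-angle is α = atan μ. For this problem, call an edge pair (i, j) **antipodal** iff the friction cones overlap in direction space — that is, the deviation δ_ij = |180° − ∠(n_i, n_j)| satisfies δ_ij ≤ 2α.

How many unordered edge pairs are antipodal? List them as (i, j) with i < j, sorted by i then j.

count = 9; pairs: (0,3), (0,4), (1,4), (1,5), (2,4), (2,5), (2,6), (3,6), (4,6)

α = atan 0.6 = 30.96°;  2α = 61.93°
n_0 = (-0.1180, +0.9930)
n_1 = (-0.5905, +0.8070)
n_2 = (-0.9994, +0.0332)
n_3 = (-0.4771, -0.8789)
n_4 = (+0.4592, -0.8883)
n_5 = (+0.9981, -0.0616)
n_6 = (+0.5564, +0.8309)
  (0,1): δ = 150.58°  ·
  (0,2): δ = 98.68°  ·
  (0,3): δ = 35.27°  ✓
  (0,4): δ = 20.56°  ✓
  (0,5): δ = 79.70°  ·
  (0,6): δ = 139.42°  ·
  (1,2): δ = 128.10°  ·
  (1,3): δ = 64.69°  ·
  (1,4): δ = 8.86°  ✓
  (1,5): δ = 50.28°  ✓
  (1,6): δ = 110.00°  ·
  (2,3): δ = 116.59°  ·
  (2,4): δ = 60.76°  ✓
  (2,5): δ = 1.63°  ✓
  (2,6): δ = 58.10°  ✓
  (3,4): δ = 124.17°  ·
  (3,5): δ = 65.03°  ·
  (3,6): δ = 5.31°  ✓
  (4,5): δ = 120.87°  ·
  (4,6): δ = 61.14°  ✓
  (5,6): δ = 120.28°  ·
antipodal pairs: 9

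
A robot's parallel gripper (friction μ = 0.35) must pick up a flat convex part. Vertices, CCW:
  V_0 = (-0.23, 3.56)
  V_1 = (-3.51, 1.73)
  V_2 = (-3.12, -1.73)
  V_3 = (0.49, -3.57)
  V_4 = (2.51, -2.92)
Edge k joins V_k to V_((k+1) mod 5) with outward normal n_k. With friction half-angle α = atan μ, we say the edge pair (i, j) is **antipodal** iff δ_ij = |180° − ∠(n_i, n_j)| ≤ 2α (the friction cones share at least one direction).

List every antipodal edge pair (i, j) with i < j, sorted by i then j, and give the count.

α = atan 0.35 = 19.29°;  2α = 38.58°
n_0 = (-0.4872, +0.8733)
n_1 = (-0.9937, -0.1120)
n_2 = (-0.4541, -0.8909)
n_3 = (+0.3063, -0.9519)
n_4 = (+0.9210, +0.3895)
  (0,1): δ = 112.73°  ·
  (0,2): δ = 56.17°  ·
  (0,3): δ = 11.32°  ✓
  (0,4): δ = 83.76°  ·
  (1,2): δ = 123.44°  ·
  (1,3): δ = 78.59°  ·
  (1,4): δ = 16.49°  ✓
  (2,3): δ = 135.16°  ·
  (2,4): δ = 40.07°  ·
  (3,4): δ = 84.92°  ·
antipodal pairs: 2

count = 2; pairs: (0,3), (1,4)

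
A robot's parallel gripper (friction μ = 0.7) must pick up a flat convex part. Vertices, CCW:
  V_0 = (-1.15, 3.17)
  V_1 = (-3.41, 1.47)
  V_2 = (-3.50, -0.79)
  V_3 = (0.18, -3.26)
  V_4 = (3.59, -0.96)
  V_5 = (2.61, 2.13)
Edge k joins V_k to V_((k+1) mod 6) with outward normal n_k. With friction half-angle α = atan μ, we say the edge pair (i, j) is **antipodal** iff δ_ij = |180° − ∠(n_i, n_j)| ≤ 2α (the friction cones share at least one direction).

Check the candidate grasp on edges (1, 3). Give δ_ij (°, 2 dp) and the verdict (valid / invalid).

α = atan 0.7 = 34.99°;  2α = 69.98°
edge 1: e_1 = (-0.09, -2.26);  n_1 = (-0.9992, +0.0398)
edge 3: e_3 = (+3.41, +2.30);  n_3 = (+0.5592, -0.8290)
∠(n_1, n_3) = 126.28°
δ = |180° − 126.28°| = 53.72°
53.72° ≤ 2α = 69.98°  →  valid

δ = 53.72°, valid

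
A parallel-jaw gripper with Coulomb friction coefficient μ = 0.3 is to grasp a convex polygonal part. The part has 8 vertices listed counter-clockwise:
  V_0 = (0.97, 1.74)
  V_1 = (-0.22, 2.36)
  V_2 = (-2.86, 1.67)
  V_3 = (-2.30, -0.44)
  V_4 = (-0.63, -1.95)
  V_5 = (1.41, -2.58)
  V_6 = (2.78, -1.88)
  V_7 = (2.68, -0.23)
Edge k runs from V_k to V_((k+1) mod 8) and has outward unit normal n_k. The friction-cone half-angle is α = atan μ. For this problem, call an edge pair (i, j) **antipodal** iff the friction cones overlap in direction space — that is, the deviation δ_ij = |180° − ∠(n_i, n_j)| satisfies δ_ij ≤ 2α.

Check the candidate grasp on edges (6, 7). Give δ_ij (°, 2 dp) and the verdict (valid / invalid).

δ = 142.51°, invalid

α = atan 0.3 = 16.70°;  2α = 33.40°
edge 6: e_6 = (-0.10, +1.65);  n_6 = (+0.9982, +0.0605)
edge 7: e_7 = (-1.71, +1.97);  n_7 = (+0.7552, +0.6555)
∠(n_6, n_7) = 37.49°
δ = |180° − 37.49°| = 142.51°
142.51° > 2α = 33.40°  →  invalid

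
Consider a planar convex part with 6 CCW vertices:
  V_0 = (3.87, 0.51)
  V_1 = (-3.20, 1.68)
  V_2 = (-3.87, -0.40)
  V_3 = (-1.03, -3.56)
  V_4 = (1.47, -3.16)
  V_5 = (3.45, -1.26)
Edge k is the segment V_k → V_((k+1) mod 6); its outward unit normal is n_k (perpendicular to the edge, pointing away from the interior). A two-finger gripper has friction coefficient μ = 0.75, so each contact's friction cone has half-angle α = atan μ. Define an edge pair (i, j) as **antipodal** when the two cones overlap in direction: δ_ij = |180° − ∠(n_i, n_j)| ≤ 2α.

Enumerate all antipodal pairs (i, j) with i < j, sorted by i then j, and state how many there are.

α = atan 0.75 = 36.87°;  2α = 73.74°
n_0 = (+0.1633, +0.9866)
n_1 = (-0.9518, +0.3066)
n_2 = (-0.7438, -0.6684)
n_3 = (+0.1580, -0.9874)
n_4 = (+0.6924, -0.7215)
n_5 = (+0.9730, -0.2309)
  (0,1): δ = 98.46°  ·
  (0,2): δ = 38.66°  ✓
  (0,3): δ = 18.49°  ✓
  (0,4): δ = 53.22°  ✓
  (0,5): δ = 86.05°  ·
  (1,2): δ = 120.20°  ·
  (1,3): δ = 63.06°  ✓
  (1,4): δ = 28.33°  ✓
  (1,5): δ = 4.51°  ✓
  (2,3): δ = 122.86°  ·
  (2,4): δ = 88.13°  ·
  (2,5): δ = 55.30°  ✓
  (3,4): δ = 145.27°  ·
  (3,5): δ = 112.44°  ·
  (4,5): δ = 147.17°  ·
antipodal pairs: 7

count = 7; pairs: (0,2), (0,3), (0,4), (1,3), (1,4), (1,5), (2,5)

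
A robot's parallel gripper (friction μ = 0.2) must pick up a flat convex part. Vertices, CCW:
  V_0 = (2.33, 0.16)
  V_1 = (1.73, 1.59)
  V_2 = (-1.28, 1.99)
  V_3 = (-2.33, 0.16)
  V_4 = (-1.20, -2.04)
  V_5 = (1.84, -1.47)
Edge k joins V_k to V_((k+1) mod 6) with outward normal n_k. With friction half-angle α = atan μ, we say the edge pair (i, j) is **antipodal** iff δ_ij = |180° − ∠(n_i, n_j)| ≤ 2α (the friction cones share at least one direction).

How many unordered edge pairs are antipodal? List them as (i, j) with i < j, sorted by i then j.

α = atan 0.2 = 11.31°;  2α = 22.62°
n_0 = (+0.9221, +0.3869)
n_1 = (+0.1317, +0.9913)
n_2 = (-0.8674, +0.4977)
n_3 = (-0.8895, -0.4569)
n_4 = (+0.1843, -0.9829)
n_5 = (+0.9577, -0.2879)
  (0,1): δ = 120.33°  ·
  (0,2): δ = 52.61°  ·
  (0,3): δ = 4.42°  ✓
  (0,4): δ = 77.86°  ·
  (0,5): δ = 140.51°  ·
  (1,2): δ = 112.28°  ·
  (1,3): δ = 55.24°  ·
  (1,4): δ = 18.19°  ✓
  (1,5): δ = 80.84°  ·
  (2,3): δ = 122.97°  ·
  (2,4): δ = 49.53°  ·
  (2,5): δ = 13.11°  ✓
  (3,4): δ = 106.57°  ·
  (3,5): δ = 43.92°  ·
  (4,5): δ = 117.35°  ·
antipodal pairs: 3

count = 3; pairs: (0,3), (1,4), (2,5)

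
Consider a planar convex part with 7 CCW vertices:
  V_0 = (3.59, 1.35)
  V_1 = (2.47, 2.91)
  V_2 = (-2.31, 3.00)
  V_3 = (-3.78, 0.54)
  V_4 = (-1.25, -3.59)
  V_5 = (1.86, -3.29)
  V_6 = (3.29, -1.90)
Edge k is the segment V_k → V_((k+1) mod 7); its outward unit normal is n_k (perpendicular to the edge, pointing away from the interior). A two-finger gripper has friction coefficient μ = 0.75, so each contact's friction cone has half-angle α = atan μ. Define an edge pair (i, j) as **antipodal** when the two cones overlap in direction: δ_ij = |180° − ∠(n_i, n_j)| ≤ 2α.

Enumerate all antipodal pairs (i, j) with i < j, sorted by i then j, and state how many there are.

α = atan 0.75 = 36.87°;  2α = 73.74°
n_0 = (+0.8123, +0.5832)
n_1 = (+0.0188, +0.9998)
n_2 = (-0.8584, +0.5130)
n_3 = (-0.8527, -0.5224)
n_4 = (+0.0960, -0.9954)
n_5 = (+0.6970, -0.7171)
n_6 = (+0.9958, -0.0919)
  (0,1): δ = 126.76°  ·
  (0,2): δ = 66.54°  ✓
  (0,3): δ = 4.19°  ✓
  (0,4): δ = 59.83°  ✓
  (0,5): δ = 98.51°  ·
  (0,6): δ = 139.05°  ·
  (1,2): δ = 119.78°  ·
  (1,3): δ = 57.43°  ✓
  (1,4): δ = 6.59°  ✓
  (1,5): δ = 45.27°  ✓
  (1,6): δ = 85.80°  ·
  (2,3): δ = 117.65°  ·
  (2,4): δ = 53.63°  ✓
  (2,5): δ = 14.95°  ✓
  (2,6): δ = 25.59°  ✓
  (3,4): δ = 115.98°  ·
  (3,5): δ = 77.30°  ·
  (3,6): δ = 36.77°  ✓
  (4,5): δ = 141.32°  ·
  (4,6): δ = 100.78°  ·
  (5,6): δ = 139.46°  ·
antipodal pairs: 10

count = 10; pairs: (0,2), (0,3), (0,4), (1,3), (1,4), (1,5), (2,4), (2,5), (2,6), (3,6)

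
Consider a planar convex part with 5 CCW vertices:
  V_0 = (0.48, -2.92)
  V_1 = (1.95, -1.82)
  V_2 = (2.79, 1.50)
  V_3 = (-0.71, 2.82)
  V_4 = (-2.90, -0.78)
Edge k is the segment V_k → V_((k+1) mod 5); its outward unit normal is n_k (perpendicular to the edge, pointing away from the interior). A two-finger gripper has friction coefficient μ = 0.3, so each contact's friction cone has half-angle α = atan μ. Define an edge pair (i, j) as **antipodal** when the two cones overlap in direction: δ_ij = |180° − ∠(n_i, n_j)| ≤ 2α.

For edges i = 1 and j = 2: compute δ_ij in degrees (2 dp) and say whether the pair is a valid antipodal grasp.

δ = 96.47°, invalid

α = atan 0.3 = 16.70°;  2α = 33.40°
edge 1: e_1 = (+0.84, +3.32);  n_1 = (+0.9695, -0.2453)
edge 2: e_2 = (-3.50, +1.32);  n_2 = (+0.3529, +0.9357)
∠(n_1, n_2) = 83.53°
δ = |180° − 83.53°| = 96.47°
96.47° > 2α = 33.40°  →  invalid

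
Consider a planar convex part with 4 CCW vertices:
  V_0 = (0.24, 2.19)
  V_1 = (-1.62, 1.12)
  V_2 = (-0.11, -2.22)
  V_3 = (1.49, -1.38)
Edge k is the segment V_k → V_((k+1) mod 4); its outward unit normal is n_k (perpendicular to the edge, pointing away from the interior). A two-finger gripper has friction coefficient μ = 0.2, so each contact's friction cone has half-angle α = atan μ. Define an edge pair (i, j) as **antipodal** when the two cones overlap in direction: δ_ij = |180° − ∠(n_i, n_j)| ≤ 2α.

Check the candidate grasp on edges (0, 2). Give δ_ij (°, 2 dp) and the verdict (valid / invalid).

α = atan 0.2 = 11.31°;  2α = 22.62°
edge 0: e_0 = (-1.86, -1.07);  n_0 = (-0.4986, +0.8668)
edge 2: e_2 = (+1.60, +0.84);  n_2 = (+0.4648, -0.8854)
∠(n_0, n_2) = 177.79°
δ = |180° − 177.79°| = 2.21°
2.21° ≤ 2α = 22.62°  →  valid

δ = 2.21°, valid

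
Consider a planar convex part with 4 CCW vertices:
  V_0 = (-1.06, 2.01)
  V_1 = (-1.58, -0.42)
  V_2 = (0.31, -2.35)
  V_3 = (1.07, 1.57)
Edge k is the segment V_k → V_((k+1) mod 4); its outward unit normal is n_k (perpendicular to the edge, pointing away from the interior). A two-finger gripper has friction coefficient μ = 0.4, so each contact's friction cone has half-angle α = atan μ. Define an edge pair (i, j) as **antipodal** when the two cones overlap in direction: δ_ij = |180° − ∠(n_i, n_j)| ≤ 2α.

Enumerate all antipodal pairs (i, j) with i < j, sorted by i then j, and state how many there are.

α = atan 0.4 = 21.80°;  2α = 43.60°
n_0 = (-0.9779, +0.2093)
n_1 = (-0.7145, -0.6997)
n_2 = (+0.9817, -0.1903)
n_3 = (+0.2023, +0.9793)
  (0,1): δ = 123.52°  ·
  (0,2): δ = 1.11°  ✓
  (0,3): δ = 90.41°  ·
  (1,2): δ = 55.37°  ·
  (1,3): δ = 33.93°  ✓
  (2,3): δ = 90.70°  ·
antipodal pairs: 2

count = 2; pairs: (0,2), (1,3)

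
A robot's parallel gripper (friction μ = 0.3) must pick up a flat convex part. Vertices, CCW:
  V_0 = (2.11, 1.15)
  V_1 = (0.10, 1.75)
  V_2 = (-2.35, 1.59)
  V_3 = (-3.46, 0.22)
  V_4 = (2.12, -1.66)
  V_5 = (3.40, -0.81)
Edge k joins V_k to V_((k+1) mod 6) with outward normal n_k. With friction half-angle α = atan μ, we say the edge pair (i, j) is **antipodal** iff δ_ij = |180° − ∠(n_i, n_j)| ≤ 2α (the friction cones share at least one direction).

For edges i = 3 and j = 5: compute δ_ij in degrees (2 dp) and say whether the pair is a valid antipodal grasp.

δ = 38.03°, invalid

α = atan 0.3 = 16.70°;  2α = 33.40°
edge 3: e_3 = (+5.58, -1.88);  n_3 = (-0.3193, -0.9477)
edge 5: e_5 = (-1.29, +1.96);  n_5 = (+0.8353, +0.5498)
∠(n_3, n_5) = 141.97°
δ = |180° − 141.97°| = 38.03°
38.03° > 2α = 33.40°  →  invalid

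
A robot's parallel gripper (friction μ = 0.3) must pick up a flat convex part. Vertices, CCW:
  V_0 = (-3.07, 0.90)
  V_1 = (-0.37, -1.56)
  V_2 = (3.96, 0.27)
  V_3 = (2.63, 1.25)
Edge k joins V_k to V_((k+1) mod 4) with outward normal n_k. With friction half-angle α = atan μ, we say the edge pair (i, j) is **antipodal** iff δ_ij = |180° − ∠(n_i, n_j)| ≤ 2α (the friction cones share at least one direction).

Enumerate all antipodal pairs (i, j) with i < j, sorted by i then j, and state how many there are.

α = atan 0.3 = 16.70°;  2α = 33.40°
n_0 = (-0.6735, -0.7392)
n_1 = (+0.3893, -0.9211)
n_2 = (+0.5932, +0.8051)
n_3 = (-0.0613, +0.9981)
  (0,1): δ = 114.75°  ·
  (0,2): δ = 5.95°  ✓
  (0,3): δ = 45.85°  ·
  (1,2): δ = 59.29°  ·
  (1,3): δ = 19.40°  ✓
  (2,3): δ = 140.10°  ·
antipodal pairs: 2

count = 2; pairs: (0,2), (1,3)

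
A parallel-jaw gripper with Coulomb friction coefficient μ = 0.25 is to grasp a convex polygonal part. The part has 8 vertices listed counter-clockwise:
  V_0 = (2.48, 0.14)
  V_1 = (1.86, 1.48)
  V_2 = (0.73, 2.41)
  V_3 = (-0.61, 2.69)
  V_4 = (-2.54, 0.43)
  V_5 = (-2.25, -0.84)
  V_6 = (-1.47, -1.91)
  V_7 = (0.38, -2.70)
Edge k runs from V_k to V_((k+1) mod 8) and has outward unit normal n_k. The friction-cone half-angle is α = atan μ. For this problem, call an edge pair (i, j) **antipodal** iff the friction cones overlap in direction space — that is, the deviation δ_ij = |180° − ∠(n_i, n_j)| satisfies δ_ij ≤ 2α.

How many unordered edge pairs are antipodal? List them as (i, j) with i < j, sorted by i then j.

count = 6; pairs: (0,4), (0,5), (1,5), (1,6), (2,6), (3,7)

α = atan 0.25 = 14.04°;  2α = 28.07°
n_0 = (+0.9076, +0.4199)
n_1 = (+0.6355, +0.7721)
n_2 = (+0.2045, +0.9789)
n_3 = (-0.7604, +0.6494)
n_4 = (-0.9749, -0.2226)
n_5 = (-0.8081, -0.5891)
n_6 = (-0.3927, -0.9197)
n_7 = (+0.8041, -0.5946)
  (0,1): δ = 154.28°  ·
  (0,2): δ = 126.63°  ·
  (0,3): δ = 65.33°  ·
  (0,4): δ = 11.97°  ✓
  (0,5): δ = 11.26°  ✓
  (0,6): δ = 42.05°  ·
  (0,7): δ = 118.69°  ·
  (1,2): δ = 152.35°  ·
  (1,3): δ = 91.04°  ·
  (1,4): δ = 37.68°  ·
  (1,5): δ = 14.45°  ✓
  (1,6): δ = 16.33°  ✓
  (1,7): δ = 92.97°  ·
  (2,3): δ = 118.69°  ·
  (2,4): δ = 65.33°  ·
  (2,5): δ = 42.11°  ·
  (2,6): δ = 11.32°  ✓
  (2,7): δ = 65.32°  ·
  (3,4): δ = 126.64°  ·
  (3,5): δ = 103.41°  ·
  (3,6): δ = 72.63°  ·
  (3,7): δ = 4.02°  ✓
  (4,5): δ = 156.77°  ·
  (4,6): δ = 125.99°  ·
  (4,7): δ = 49.34°  ·
  (5,6): δ = 149.21°  ·
  (5,7): δ = 72.57°  ·
  (6,7): δ = 103.36°  ·
antipodal pairs: 6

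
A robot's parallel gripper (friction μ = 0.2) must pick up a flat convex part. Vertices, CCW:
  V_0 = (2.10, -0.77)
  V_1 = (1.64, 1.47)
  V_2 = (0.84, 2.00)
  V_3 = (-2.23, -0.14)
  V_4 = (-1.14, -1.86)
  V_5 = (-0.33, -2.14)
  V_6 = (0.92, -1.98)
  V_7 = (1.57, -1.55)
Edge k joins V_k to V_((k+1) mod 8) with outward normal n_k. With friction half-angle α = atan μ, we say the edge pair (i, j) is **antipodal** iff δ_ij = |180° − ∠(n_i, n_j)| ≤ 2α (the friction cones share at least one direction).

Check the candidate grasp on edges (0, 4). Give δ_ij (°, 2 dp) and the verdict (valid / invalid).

δ = 59.33°, invalid

α = atan 0.2 = 11.31°;  2α = 22.62°
edge 0: e_0 = (-0.46, +2.24);  n_0 = (+0.9796, +0.2012)
edge 4: e_4 = (+0.81, -0.28);  n_4 = (-0.3267, -0.9451)
∠(n_0, n_4) = 120.67°
δ = |180° − 120.67°| = 59.33°
59.33° > 2α = 22.62°  →  invalid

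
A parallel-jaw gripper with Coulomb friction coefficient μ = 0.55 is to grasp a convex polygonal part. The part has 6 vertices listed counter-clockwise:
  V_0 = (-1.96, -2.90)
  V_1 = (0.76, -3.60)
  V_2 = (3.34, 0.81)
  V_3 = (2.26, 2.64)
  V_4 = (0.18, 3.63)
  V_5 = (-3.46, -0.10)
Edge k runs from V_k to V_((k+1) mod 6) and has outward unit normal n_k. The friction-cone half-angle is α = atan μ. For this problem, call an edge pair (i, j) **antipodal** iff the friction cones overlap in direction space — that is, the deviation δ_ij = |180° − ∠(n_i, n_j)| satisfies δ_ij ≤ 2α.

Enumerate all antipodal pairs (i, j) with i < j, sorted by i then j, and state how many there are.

α = atan 0.55 = 28.81°;  2α = 57.62°
n_0 = (-0.2492, -0.9684)
n_1 = (+0.8631, -0.5050)
n_2 = (+0.8612, +0.5083)
n_3 = (+0.4298, +0.9029)
n_4 = (-0.7157, +0.6984)
n_5 = (-0.8815, -0.4722)
  (0,1): δ = 105.90°  ·
  (0,2): δ = 45.02°  ✓
  (0,3): δ = 11.02°  ✓
  (0,4): δ = 60.13°  ·
  (0,5): δ = 132.61°  ·
  (1,2): δ = 119.12°  ·
  (1,3): δ = 85.12°  ·
  (1,4): δ = 13.97°  ✓
  (1,5): δ = 58.51°  ·
  (2,3): δ = 146.00°  ·
  (2,4): δ = 74.85°  ·
  (2,5): δ = 2.37°  ✓
  (3,4): δ = 108.85°  ·
  (3,5): δ = 36.37°  ✓
  (4,5): δ = 107.52°  ·
antipodal pairs: 5

count = 5; pairs: (0,2), (0,3), (1,4), (2,5), (3,5)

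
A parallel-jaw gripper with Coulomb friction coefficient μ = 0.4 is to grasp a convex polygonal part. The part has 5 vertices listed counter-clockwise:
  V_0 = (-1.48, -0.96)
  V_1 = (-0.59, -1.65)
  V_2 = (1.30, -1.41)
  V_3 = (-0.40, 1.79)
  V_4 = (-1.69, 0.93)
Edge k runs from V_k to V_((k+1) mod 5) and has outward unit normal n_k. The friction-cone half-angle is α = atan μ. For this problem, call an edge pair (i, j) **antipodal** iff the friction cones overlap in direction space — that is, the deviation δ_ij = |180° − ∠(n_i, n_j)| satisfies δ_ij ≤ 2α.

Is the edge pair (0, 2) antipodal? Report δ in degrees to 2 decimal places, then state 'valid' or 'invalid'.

δ = 24.23°, valid

α = atan 0.4 = 21.80°;  2α = 43.60°
edge 0: e_0 = (+0.89, -0.69);  n_0 = (-0.6127, -0.7903)
edge 2: e_2 = (-1.70, +3.20);  n_2 = (+0.8831, +0.4692)
∠(n_0, n_2) = 155.77°
δ = |180° − 155.77°| = 24.23°
24.23° ≤ 2α = 43.60°  →  valid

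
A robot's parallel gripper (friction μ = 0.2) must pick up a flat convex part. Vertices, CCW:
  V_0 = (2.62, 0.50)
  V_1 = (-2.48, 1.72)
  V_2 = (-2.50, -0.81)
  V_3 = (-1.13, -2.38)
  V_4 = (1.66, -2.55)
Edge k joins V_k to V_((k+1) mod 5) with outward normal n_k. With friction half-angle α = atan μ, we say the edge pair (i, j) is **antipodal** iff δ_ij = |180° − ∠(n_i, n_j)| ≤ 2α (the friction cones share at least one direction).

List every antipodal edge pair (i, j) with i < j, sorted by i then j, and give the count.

α = atan 0.2 = 11.31°;  2α = 22.62°
n_0 = (+0.2327, +0.9726)
n_1 = (-1.0000, +0.0079)
n_2 = (-0.7535, -0.6575)
n_3 = (-0.0608, -0.9981)
n_4 = (+0.9539, -0.3002)
  (0,1): δ = 77.00°  ·
  (0,2): δ = 35.44°  ·
  (0,3): δ = 9.97°  ✓
  (0,4): δ = 85.98°  ·
  (1,2): δ = 138.44°  ·
  (1,3): δ = 93.03°  ·
  (1,4): δ = 17.02°  ✓
  (2,3): δ = 134.60°  ·
  (2,4): δ = 58.58°  ·
  (3,4): δ = 103.98°  ·
antipodal pairs: 2

count = 2; pairs: (0,3), (1,4)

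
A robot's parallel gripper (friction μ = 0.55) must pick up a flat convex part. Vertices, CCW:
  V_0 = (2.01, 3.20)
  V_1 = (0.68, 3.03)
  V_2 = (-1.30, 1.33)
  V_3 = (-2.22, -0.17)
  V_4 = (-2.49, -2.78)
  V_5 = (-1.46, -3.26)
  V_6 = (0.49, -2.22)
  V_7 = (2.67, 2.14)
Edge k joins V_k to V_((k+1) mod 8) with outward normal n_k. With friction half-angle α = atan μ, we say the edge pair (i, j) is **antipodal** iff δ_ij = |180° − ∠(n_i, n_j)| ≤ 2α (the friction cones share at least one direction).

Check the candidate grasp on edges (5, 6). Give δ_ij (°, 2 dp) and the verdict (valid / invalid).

α = atan 0.55 = 28.81°;  2α = 57.62°
edge 5: e_5 = (+1.95, +1.04);  n_5 = (+0.4706, -0.8824)
edge 6: e_6 = (+2.18, +4.36);  n_6 = (+0.8944, -0.4472)
∠(n_5, n_6) = 35.36°
δ = |180° − 35.36°| = 144.64°
144.64° > 2α = 57.62°  →  invalid

δ = 144.64°, invalid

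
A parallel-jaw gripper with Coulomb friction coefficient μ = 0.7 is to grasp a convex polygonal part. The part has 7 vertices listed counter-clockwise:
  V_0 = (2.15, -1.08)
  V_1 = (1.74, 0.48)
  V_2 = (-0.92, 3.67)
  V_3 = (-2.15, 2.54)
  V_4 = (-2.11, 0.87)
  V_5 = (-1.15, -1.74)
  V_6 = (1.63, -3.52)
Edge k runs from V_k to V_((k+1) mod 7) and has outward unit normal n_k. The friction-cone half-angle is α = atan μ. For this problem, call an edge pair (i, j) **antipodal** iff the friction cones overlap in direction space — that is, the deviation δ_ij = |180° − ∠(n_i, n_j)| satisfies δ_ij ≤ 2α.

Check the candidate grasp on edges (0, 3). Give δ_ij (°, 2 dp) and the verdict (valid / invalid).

α = atan 0.7 = 34.99°;  2α = 69.98°
edge 0: e_0 = (-0.41, +1.56);  n_0 = (+0.9672, +0.2542)
edge 3: e_3 = (+0.04, -1.67);  n_3 = (-0.9997, -0.0239)
∠(n_0, n_3) = 166.65°
δ = |180° − 166.65°| = 13.35°
13.35° ≤ 2α = 69.98°  →  valid

δ = 13.35°, valid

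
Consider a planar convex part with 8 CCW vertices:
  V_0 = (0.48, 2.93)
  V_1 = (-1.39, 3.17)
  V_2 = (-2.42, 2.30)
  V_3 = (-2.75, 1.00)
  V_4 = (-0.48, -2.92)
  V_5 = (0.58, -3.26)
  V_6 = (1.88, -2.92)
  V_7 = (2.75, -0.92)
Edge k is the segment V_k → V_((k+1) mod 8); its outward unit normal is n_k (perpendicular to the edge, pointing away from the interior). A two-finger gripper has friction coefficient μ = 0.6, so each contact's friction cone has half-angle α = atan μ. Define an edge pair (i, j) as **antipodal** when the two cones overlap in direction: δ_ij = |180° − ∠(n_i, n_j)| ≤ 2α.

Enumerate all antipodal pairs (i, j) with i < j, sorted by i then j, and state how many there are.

count = 12; pairs: (0,3), (0,4), (0,5), (1,4), (1,5), (1,6), (2,5), (2,6), (2,7), (3,6), (3,7), (4,7)

α = atan 0.6 = 30.96°;  2α = 61.93°
n_0 = (+0.1273, +0.9919)
n_1 = (-0.6453, +0.7639)
n_2 = (-0.9693, +0.2460)
n_3 = (-0.8654, -0.5011)
n_4 = (-0.3054, -0.9522)
n_5 = (+0.2530, -0.9675)
n_6 = (+0.9170, -0.3989)
n_7 = (+0.8614, +0.5079)
  (0,1): δ = 132.50°  ·
  (0,2): δ = 96.93°  ·
  (0,3): δ = 52.61°  ✓
  (0,4): δ = 10.47°  ✓
  (0,5): δ = 21.97°  ✓
  (0,6): δ = 73.80°  ·
  (0,7): δ = 127.84°  ·
  (1,2): δ = 144.43°  ·
  (1,3): δ = 100.11°  ·
  (1,4): δ = 57.97°  ✓
  (1,5): δ = 25.53°  ✓
  (1,6): δ = 26.30°  ✓
  (1,7): δ = 80.34°  ·
  (2,3): δ = 135.68°  ·
  (2,4): δ = 93.54°  ·
  (2,5): δ = 61.10°  ✓
  (2,6): δ = 9.27°  ✓
  (2,7): δ = 44.77°  ✓
  (3,4): δ = 137.86°  ·
  (3,5): δ = 105.42°  ·
  (3,6): δ = 53.58°  ✓
  (3,7): δ = 0.45°  ✓
  (4,5): δ = 147.56°  ·
  (4,6): δ = 95.73°  ·
  (4,7): δ = 41.69°  ✓
  (5,6): δ = 128.17°  ·
  (5,7): δ = 74.13°  ·
  (6,7): δ = 125.97°  ·
antipodal pairs: 12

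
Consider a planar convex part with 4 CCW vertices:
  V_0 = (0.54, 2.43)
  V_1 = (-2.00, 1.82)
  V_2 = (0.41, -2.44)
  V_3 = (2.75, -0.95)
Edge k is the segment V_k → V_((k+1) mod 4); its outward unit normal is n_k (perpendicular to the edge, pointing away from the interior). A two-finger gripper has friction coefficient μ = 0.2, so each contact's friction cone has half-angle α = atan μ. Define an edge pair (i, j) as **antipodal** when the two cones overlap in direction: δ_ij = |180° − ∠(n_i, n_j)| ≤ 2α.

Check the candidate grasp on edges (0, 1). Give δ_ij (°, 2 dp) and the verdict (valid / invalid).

α = atan 0.2 = 11.31°;  2α = 22.62°
edge 0: e_0 = (-2.54, -0.61);  n_0 = (-0.2335, +0.9724)
edge 1: e_1 = (+2.41, -4.26);  n_1 = (-0.8704, -0.4924)
∠(n_0, n_1) = 105.99°
δ = |180° − 105.99°| = 74.01°
74.01° > 2α = 22.62°  →  invalid

δ = 74.01°, invalid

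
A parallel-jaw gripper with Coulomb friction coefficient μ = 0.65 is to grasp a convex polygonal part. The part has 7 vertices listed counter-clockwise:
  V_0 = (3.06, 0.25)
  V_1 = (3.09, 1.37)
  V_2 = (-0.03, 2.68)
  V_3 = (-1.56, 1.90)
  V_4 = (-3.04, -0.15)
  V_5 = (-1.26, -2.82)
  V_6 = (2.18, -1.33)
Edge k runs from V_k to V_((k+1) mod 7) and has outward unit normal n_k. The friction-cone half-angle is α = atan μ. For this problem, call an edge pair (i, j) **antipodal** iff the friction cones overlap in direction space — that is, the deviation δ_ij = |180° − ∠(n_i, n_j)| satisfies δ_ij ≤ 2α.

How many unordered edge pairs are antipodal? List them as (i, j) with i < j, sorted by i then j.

count = 10; pairs: (0,2), (0,3), (0,4), (1,4), (1,5), (2,5), (2,6), (3,5), (3,6), (4,6)

α = atan 0.65 = 33.02°;  2α = 66.05°
n_0 = (+0.9996, -0.0268)
n_1 = (+0.3871, +0.9220)
n_2 = (-0.4542, +0.8909)
n_3 = (-0.8108, +0.5853)
n_4 = (-0.8321, -0.5547)
n_5 = (+0.3975, -0.9176)
n_6 = (+0.8736, -0.4866)
  (0,1): δ = 111.24°  ·
  (0,2): δ = 61.45°  ✓
  (0,3): δ = 34.29°  ✓
  (0,4): δ = 35.22°  ✓
  (0,5): δ = 114.95°  ·
  (0,6): δ = 152.42°  ·
  (1,2): δ = 130.21°  ·
  (1,3): δ = 103.05°  ·
  (1,4): δ = 33.53°  ✓
  (1,5): δ = 46.20°  ✓
  (1,6): δ = 83.66°  ·
  (2,3): δ = 152.84°  ·
  (2,4): δ = 83.32°  ·
  (2,5): δ = 3.59°  ✓
  (2,6): δ = 33.87°  ✓
  (3,4): δ = 110.48°  ·
  (3,5): δ = 30.75°  ✓
  (3,6): δ = 6.71°  ✓
  (4,5): δ = 100.27°  ·
  (4,6): δ = 62.81°  ✓
  (5,6): δ = 142.54°  ·
antipodal pairs: 10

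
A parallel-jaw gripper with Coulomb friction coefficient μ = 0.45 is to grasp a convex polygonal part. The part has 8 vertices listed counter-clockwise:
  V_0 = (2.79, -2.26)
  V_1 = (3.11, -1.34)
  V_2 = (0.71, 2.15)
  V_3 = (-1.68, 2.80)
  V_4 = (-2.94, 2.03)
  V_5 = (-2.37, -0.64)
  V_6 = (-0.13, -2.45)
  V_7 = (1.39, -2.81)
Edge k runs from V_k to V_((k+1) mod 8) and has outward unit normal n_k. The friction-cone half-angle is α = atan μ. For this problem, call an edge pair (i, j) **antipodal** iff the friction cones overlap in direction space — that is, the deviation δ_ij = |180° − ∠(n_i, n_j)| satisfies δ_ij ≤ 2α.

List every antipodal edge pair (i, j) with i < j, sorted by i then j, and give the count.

α = atan 0.45 = 24.23°;  2α = 48.46°
n_0 = (+0.9445, -0.3285)
n_1 = (+0.8240, +0.5666)
n_2 = (+0.2624, +0.9649)
n_3 = (-0.5215, +0.8533)
n_4 = (-0.9780, -0.2088)
n_5 = (-0.6285, -0.7778)
n_6 = (-0.2305, -0.9731)
n_7 = (+0.3657, -0.9308)
  (0,1): δ = 126.31°  ·
  (0,2): δ = 86.04°  ·
  (0,3): δ = 39.39°  ✓
  (0,4): δ = 31.23°  ✓
  (0,5): δ = 70.24°  ·
  (0,6): δ = 95.85°  ·
  (0,7): δ = 130.63°  ·
  (1,2): δ = 139.73°  ·
  (1,3): δ = 93.09°  ·
  (1,4): δ = 22.46°  ✓
  (1,5): δ = 16.55°  ✓
  (1,6): δ = 42.16°  ✓
  (1,7): δ = 76.93°  ·
  (2,3): δ = 133.36°  ·
  (2,4): δ = 62.73°  ·
  (2,5): δ = 23.72°  ✓
  (2,6): δ = 1.89°  ✓
  (2,7): δ = 36.66°  ✓
  (3,4): δ = 109.38°  ·
  (3,5): δ = 70.37°  ·
  (3,6): δ = 44.75°  ✓
  (3,7): δ = 9.98°  ✓
  (4,5): δ = 140.99°  ·
  (4,6): δ = 115.38°  ·
  (4,7): δ = 80.60°  ·
  (5,6): δ = 154.39°  ·
  (5,7): δ = 119.61°  ·
  (6,7): δ = 145.23°  ·
antipodal pairs: 10

count = 10; pairs: (0,3), (0,4), (1,4), (1,5), (1,6), (2,5), (2,6), (2,7), (3,6), (3,7)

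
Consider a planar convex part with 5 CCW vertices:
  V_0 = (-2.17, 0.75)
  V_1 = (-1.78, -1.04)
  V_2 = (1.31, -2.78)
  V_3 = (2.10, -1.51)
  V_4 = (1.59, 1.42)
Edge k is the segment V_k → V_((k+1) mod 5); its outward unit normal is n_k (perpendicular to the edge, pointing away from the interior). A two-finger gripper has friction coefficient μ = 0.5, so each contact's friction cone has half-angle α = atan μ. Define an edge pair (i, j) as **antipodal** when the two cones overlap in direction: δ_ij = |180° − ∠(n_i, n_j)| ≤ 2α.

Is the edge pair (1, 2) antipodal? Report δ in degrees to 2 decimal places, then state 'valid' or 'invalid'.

α = atan 0.5 = 26.57°;  2α = 53.13°
edge 1: e_1 = (+3.09, -1.74);  n_1 = (-0.4907, -0.8713)
edge 2: e_2 = (+0.79, +1.27);  n_2 = (+0.8491, -0.5282)
∠(n_1, n_2) = 87.50°
δ = |180° − 87.50°| = 92.50°
92.50° > 2α = 53.13°  →  invalid

δ = 92.50°, invalid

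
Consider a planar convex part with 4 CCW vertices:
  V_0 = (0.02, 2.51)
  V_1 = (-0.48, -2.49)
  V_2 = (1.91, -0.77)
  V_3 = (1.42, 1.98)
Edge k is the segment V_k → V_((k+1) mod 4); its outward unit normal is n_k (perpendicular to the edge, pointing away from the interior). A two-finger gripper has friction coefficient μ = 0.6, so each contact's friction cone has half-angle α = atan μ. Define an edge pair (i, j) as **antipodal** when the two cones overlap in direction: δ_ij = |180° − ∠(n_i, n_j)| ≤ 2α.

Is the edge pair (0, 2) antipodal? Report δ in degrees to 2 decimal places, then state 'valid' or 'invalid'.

α = atan 0.6 = 30.96°;  2α = 61.93°
edge 0: e_0 = (-0.50, -5.00);  n_0 = (-0.9950, +0.0995)
edge 2: e_2 = (-0.49, +2.75);  n_2 = (+0.9845, +0.1754)
∠(n_0, n_2) = 164.19°
δ = |180° − 164.19°| = 15.81°
15.81° ≤ 2α = 61.93°  →  valid

δ = 15.81°, valid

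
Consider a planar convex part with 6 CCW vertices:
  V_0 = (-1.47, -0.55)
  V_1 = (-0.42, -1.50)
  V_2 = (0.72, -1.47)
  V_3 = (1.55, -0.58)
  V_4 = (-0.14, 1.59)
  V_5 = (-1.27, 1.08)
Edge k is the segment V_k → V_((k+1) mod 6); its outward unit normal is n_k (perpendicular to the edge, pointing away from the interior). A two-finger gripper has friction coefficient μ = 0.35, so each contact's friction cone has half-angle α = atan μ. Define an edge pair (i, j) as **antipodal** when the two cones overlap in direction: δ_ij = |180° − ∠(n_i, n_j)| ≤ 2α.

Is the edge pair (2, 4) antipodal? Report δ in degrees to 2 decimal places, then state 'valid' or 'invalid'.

δ = 22.71°, valid

α = atan 0.35 = 19.29°;  2α = 38.58°
edge 2: e_2 = (+0.83, +0.89);  n_2 = (+0.7313, -0.6820)
edge 4: e_4 = (-1.13, -0.51);  n_4 = (-0.4114, +0.9115)
∠(n_2, n_4) = 157.29°
δ = |180° − 157.29°| = 22.71°
22.71° ≤ 2α = 38.58°  →  valid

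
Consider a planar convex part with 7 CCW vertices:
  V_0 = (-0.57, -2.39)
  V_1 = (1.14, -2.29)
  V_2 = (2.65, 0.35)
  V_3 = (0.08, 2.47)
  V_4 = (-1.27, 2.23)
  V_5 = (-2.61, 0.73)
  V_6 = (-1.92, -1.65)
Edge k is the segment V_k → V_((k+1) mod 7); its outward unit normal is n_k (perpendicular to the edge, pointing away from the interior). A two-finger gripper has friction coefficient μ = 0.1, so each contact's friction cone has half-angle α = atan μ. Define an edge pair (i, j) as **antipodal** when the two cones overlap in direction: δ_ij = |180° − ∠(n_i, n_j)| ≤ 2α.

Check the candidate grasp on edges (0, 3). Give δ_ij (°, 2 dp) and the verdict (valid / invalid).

α = atan 0.1 = 5.71°;  2α = 11.42°
edge 0: e_0 = (+1.71, +0.10);  n_0 = (+0.0584, -0.9983)
edge 3: e_3 = (-1.35, -0.24);  n_3 = (-0.1750, +0.9846)
∠(n_0, n_3) = 173.27°
δ = |180° − 173.27°| = 6.73°
6.73° ≤ 2α = 11.42°  →  valid

δ = 6.73°, valid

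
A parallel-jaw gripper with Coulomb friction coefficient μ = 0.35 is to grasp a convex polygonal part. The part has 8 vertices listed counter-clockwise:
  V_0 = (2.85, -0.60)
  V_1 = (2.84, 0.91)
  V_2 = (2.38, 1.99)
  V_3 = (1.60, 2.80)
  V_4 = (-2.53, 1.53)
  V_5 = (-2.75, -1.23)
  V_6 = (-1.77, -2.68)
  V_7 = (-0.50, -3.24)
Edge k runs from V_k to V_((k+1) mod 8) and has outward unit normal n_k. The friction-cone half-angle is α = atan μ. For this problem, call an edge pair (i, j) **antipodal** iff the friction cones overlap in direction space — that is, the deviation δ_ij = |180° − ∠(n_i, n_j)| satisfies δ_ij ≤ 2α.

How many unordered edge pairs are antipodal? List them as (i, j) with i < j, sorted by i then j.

α = atan 0.35 = 19.29°;  2α = 38.58°
n_0 = (+1.0000, +0.0066)
n_1 = (+0.9200, +0.3919)
n_2 = (+0.7203, +0.6936)
n_3 = (-0.2939, +0.9558)
n_4 = (-0.9968, +0.0795)
n_5 = (-0.8285, -0.5600)
n_6 = (-0.4035, -0.9150)
n_7 = (+0.6190, -0.7854)
  (0,1): δ = 157.31°  ·
  (0,2): δ = 136.46°  ·
  (0,3): δ = 73.29°  ·
  (0,4): δ = 4.94°  ✓
  (0,5): δ = 33.67°  ✓
  (0,6): δ = 65.83°  ·
  (0,7): δ = 127.86°  ·
  (1,2): δ = 159.15°  ·
  (1,3): δ = 95.98°  ·
  (1,4): δ = 27.63°  ✓
  (1,5): δ = 10.98°  ✓
  (1,6): δ = 43.13°  ·
  (1,7): δ = 105.17°  ·
  (2,3): δ = 116.83°  ·
  (2,4): δ = 48.48°  ·
  (2,5): δ = 9.87°  ✓
  (2,6): δ = 22.29°  ✓
  (2,7): δ = 84.32°  ·
  (3,4): δ = 111.65°  ·
  (3,5): δ = 73.04°  ·
  (3,6): δ = 40.89°  ·
  (3,7): δ = 21.15°  ✓
  (4,5): δ = 141.39°  ·
  (4,6): δ = 109.24°  ·
  (4,7): δ = 47.20°  ·
  (5,6): δ = 147.85°  ·
  (5,7): δ = 85.81°  ·
  (6,7): δ = 117.96°  ·
antipodal pairs: 7

count = 7; pairs: (0,4), (0,5), (1,4), (1,5), (2,5), (2,6), (3,7)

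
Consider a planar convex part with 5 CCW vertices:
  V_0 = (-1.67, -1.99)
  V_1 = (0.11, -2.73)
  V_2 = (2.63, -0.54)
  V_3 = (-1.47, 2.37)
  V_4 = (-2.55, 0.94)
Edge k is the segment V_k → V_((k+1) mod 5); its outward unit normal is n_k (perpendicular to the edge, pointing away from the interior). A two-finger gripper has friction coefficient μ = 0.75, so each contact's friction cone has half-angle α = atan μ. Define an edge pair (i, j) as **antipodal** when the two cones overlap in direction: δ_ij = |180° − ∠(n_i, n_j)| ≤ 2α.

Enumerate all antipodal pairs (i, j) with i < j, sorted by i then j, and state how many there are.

α = atan 0.75 = 36.87°;  2α = 73.74°
n_0 = (-0.3839, -0.9234)
n_1 = (+0.6560, -0.7548)
n_2 = (+0.5788, +0.8155)
n_3 = (-0.7980, +0.6027)
n_4 = (-0.9577, -0.2876)
  (0,1): δ = 116.43°  ·
  (0,2): δ = 12.79°  ✓
  (0,3): δ = 75.51°  ·
  (0,4): δ = 129.29°  ·
  (1,2): δ = 76.36°  ·
  (1,3): δ = 11.95°  ✓
  (1,4): δ = 65.72°  ✓
  (2,3): δ = 91.70°  ·
  (2,4): δ = 37.92°  ✓
  (3,4): δ = 126.22°  ·
antipodal pairs: 4

count = 4; pairs: (0,2), (1,3), (1,4), (2,4)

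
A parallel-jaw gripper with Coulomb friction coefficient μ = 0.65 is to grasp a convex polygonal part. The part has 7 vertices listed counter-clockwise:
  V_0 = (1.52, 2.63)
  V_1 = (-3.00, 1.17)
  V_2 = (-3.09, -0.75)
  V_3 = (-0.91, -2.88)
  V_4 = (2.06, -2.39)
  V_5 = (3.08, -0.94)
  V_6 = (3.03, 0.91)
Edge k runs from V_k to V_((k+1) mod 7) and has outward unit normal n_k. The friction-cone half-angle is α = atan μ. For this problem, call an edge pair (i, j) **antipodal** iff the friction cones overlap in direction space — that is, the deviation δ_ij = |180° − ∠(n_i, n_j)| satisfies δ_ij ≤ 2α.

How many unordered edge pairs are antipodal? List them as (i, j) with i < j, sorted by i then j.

count = 9; pairs: (0,2), (0,3), (0,4), (1,4), (1,5), (1,6), (2,5), (2,6), (3,6)

α = atan 0.65 = 33.02°;  2α = 66.05°
n_0 = (-0.3074, +0.9516)
n_1 = (-0.9989, +0.0468)
n_2 = (-0.6989, -0.7153)
n_3 = (+0.1628, -0.9867)
n_4 = (+0.8179, -0.5754)
n_5 = (+0.9996, +0.0270)
n_6 = (+0.7515, +0.6597)
  (0,1): δ = 110.58°  ·
  (0,2): δ = 62.24°  ✓
  (0,3): δ = 8.53°  ✓
  (0,4): δ = 36.97°  ✓
  (0,5): δ = 73.65°  ·
  (0,6): δ = 113.38°  ·
  (1,2): δ = 131.65°  ·
  (1,3): δ = 77.95°  ·
  (1,4): δ = 32.44°  ✓
  (1,5): δ = 4.23°  ✓
  (1,6): δ = 43.96°  ✓
  (2,3): δ = 126.30°  ·
  (2,4): δ = 80.79°  ·
  (2,5): δ = 44.12°  ✓
  (2,6): δ = 4.38°  ✓
  (3,4): δ = 134.49°  ·
  (3,5): δ = 97.82°  ·
  (3,6): δ = 58.09°  ✓
  (4,5): δ = 143.33°  ·
  (4,6): δ = 103.60°  ·
  (5,6): δ = 140.27°  ·
antipodal pairs: 9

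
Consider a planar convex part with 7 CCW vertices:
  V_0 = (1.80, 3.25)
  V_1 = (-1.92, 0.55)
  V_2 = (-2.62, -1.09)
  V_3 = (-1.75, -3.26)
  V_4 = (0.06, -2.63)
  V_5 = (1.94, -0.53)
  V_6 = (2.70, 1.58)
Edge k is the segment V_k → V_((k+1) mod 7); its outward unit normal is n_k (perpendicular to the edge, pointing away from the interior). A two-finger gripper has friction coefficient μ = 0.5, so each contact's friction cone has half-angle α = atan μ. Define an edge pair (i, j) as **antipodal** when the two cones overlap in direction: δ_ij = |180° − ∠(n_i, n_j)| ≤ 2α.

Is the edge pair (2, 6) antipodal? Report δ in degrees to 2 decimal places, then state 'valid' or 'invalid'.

α = atan 0.5 = 26.57°;  2α = 53.13°
edge 2: e_2 = (+0.87, -2.17);  n_2 = (-0.9282, -0.3721)
edge 6: e_6 = (-0.90, +1.67);  n_6 = (+0.8803, +0.4744)
∠(n_2, n_6) = 173.53°
δ = |180° − 173.53°| = 6.47°
6.47° ≤ 2α = 53.13°  →  valid

δ = 6.47°, valid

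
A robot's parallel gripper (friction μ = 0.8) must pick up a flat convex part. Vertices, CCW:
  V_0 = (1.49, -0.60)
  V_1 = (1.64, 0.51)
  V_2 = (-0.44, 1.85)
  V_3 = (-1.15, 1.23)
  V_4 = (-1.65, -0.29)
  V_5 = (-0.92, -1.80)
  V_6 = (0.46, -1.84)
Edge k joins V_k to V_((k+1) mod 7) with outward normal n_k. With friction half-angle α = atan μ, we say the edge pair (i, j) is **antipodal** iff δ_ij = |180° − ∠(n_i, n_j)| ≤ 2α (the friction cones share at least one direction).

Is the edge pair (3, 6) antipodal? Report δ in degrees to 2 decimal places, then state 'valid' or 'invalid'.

δ = 21.51°, valid

α = atan 0.8 = 38.66°;  2α = 77.32°
edge 3: e_3 = (-0.50, -1.52);  n_3 = (-0.9499, +0.3125)
edge 6: e_6 = (+1.03, +1.24);  n_6 = (+0.7692, -0.6390)
∠(n_3, n_6) = 158.49°
δ = |180° − 158.49°| = 21.51°
21.51° ≤ 2α = 77.32°  →  valid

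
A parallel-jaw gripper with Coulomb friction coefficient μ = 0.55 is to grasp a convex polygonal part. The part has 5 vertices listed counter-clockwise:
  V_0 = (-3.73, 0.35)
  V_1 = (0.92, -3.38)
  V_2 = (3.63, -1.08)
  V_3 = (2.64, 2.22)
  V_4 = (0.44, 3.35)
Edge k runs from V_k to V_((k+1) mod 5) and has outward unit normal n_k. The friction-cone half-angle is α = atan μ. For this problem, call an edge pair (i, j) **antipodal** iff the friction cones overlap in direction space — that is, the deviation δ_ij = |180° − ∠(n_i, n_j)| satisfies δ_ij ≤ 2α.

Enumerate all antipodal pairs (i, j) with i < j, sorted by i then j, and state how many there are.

count = 3; pairs: (0,2), (0,3), (1,4)

α = atan 0.55 = 28.81°;  2α = 57.62°
n_0 = (-0.6257, -0.7800)
n_1 = (+0.6471, -0.7624)
n_2 = (+0.9578, +0.2873)
n_3 = (+0.4569, +0.8895)
n_4 = (-0.5840, +0.8118)
  (0,1): δ = 100.94°  ·
  (0,2): δ = 34.57°  ✓
  (0,3): δ = 11.55°  ✓
  (0,4): δ = 74.47°  ·
  (1,2): δ = 113.62°  ·
  (1,3): δ = 67.51°  ·
  (1,4): δ = 4.59°  ✓
  (2,3): δ = 133.89°  ·
  (2,4): δ = 70.97°  ·
  (3,4): δ = 117.08°  ·
antipodal pairs: 3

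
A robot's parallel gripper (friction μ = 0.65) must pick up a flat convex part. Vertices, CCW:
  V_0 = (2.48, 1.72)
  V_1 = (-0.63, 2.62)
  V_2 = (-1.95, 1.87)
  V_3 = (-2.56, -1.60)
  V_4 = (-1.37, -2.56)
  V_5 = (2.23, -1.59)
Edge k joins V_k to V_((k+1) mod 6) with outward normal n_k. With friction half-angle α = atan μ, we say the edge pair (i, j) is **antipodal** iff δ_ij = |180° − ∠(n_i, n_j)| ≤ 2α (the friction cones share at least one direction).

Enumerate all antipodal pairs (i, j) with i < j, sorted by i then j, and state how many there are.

count = 7; pairs: (0,3), (0,4), (1,4), (1,5), (2,4), (2,5), (3,5)

α = atan 0.65 = 33.02°;  2α = 66.05°
n_0 = (+0.2780, +0.9606)
n_1 = (-0.4940, +0.8695)
n_2 = (-0.9849, +0.1731)
n_3 = (-0.6279, -0.7783)
n_4 = (+0.2602, -0.9656)
n_5 = (+0.9972, -0.0753)
  (0,1): δ = 134.26°  ·
  (0,2): δ = 83.83°  ·
  (0,3): δ = 22.75°  ✓
  (0,4): δ = 31.22°  ✓
  (0,5): δ = 101.82°  ·
  (1,2): δ = 129.57°  ·
  (1,3): δ = 68.50°  ·
  (1,4): δ = 14.52°  ✓
  (1,5): δ = 56.08°  ✓
  (2,3): δ = 118.92°  ·
  (2,4): δ = 64.95°  ✓
  (2,5): δ = 5.65°  ✓
  (3,4): δ = 126.03°  ·
  (3,5): δ = 55.43°  ✓
  (4,5): δ = 109.40°  ·
antipodal pairs: 7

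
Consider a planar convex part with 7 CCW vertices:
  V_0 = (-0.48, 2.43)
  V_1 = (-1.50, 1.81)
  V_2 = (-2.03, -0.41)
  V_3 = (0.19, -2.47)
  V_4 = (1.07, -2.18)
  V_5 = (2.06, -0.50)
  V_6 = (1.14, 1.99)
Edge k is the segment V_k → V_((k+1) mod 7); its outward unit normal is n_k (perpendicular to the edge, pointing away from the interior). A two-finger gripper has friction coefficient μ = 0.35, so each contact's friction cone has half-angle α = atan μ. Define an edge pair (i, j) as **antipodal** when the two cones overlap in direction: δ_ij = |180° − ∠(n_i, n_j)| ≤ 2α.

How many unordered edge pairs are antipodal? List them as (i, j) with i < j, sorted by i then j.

α = atan 0.35 = 19.29°;  2α = 38.58°
n_0 = (-0.5194, +0.8545)
n_1 = (-0.9727, +0.2322)
n_2 = (-0.6802, -0.7330)
n_3 = (+0.3130, -0.9498)
n_4 = (+0.8615, -0.5077)
n_5 = (+0.9380, +0.3466)
n_6 = (+0.2621, +0.9650)
  (0,1): δ = 134.72°  ·
  (0,2): δ = 74.15°  ·
  (0,3): δ = 13.05°  ✓
  (0,4): δ = 28.20°  ✓
  (0,5): δ = 78.99°  ·
  (0,6): δ = 133.51°  ·
  (1,2): δ = 119.43°  ·
  (1,3): δ = 58.33°  ·
  (1,4): δ = 17.08°  ✓
  (1,5): δ = 33.71°  ✓
  (1,6): δ = 88.23°  ·
  (2,3): δ = 118.90°  ·
  (2,4): δ = 77.65°  ·
  (2,5): δ = 26.86°  ✓
  (2,6): δ = 27.66°  ✓
  (3,4): δ = 138.75°  ·
  (3,5): δ = 87.96°  ·
  (3,6): δ = 33.43°  ✓
  (4,5): δ = 129.21°  ·
  (4,6): δ = 74.69°  ·
  (5,6): δ = 125.47°  ·
antipodal pairs: 7

count = 7; pairs: (0,3), (0,4), (1,4), (1,5), (2,5), (2,6), (3,6)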